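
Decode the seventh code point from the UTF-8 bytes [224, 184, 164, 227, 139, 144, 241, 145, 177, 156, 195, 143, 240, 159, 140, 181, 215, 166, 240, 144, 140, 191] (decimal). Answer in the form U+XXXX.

Offset 0: leading byte 0xE0 = 11100000 → 3-byte char #1 = E0 B8 A4.
Offset 3: leading byte 0xE3 = 11100011 → 3-byte char #2 = E3 8B 90.
Offset 6: leading byte 0xF1 = 11110001 → 4-byte char #3 = F1 91 B1 9C.
Offset 10: leading byte 0xC3 = 11000011 → 2-byte char #4 = C3 8F.
Offset 12: leading byte 0xF0 = 11110000 → 4-byte char #5 = F0 9F 8C B5.
Offset 16: leading byte 0xD7 = 11010111 → 2-byte char #6 = D7 A6.
Offset 18: leading byte 0xF0 = 11110000 → 4-byte char #7 = F0 90 8C BF.
Leading byte 0xF0 = 11110000 matches 11110xxx → 4-byte sequence.
Byte 1: 0xF0 = 11110000, payload 000 (3 bits).
Byte 2: 0x90 = 10010000 (10xxxxxx ✓), payload 010000.
Byte 3: 0x8C = 10001100 (10xxxxxx ✓), payload 001100.
Byte 4: 0xBF = 10111111 (10xxxxxx ✓), payload 111111.
Concatenate: 000010000001100111111 = 0x1033F (21 bits → U+1033F).

U+1033F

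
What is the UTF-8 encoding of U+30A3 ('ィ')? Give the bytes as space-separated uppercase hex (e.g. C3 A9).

U+30A3 = 0x30A3 = 12451 decimal. In range U+0800–U+FFFF → 3-byte form: 1110xxxx 10xxxxxx 10xxxxxx.
Binary (16 bits): 0011000010100011.
Split 4+6+6: 0011 | 000010 | 100011.
Byte 1: 11100011 = 0xE3.
Byte 2: 10000010 = 0x82.
Byte 3: 10100011 = 0xA3.

E3 82 A3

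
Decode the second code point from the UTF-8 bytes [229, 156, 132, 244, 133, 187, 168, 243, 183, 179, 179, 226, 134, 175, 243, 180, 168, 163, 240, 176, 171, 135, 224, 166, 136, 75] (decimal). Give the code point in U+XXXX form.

U+105EE8

Offset 0: leading byte 0xE5 = 11100101 → 3-byte char #1 = E5 9C 84.
Offset 3: leading byte 0xF4 = 11110100 → 4-byte char #2 = F4 85 BB A8.
Leading byte 0xF4 = 11110100 matches 11110xxx → 4-byte sequence.
Byte 1: 0xF4 = 11110100, payload 100 (3 bits).
Byte 2: 0x85 = 10000101 (10xxxxxx ✓), payload 000101.
Byte 3: 0xBB = 10111011 (10xxxxxx ✓), payload 111011.
Byte 4: 0xA8 = 10101000 (10xxxxxx ✓), payload 101000.
Concatenate: 100000101111011101000 = 0x105EE8 (21 bits → U+105EE8).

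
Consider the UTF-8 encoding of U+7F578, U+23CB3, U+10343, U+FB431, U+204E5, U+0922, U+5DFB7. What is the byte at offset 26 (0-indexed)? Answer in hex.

0xB7

U+7F578 → 4-byte form F1 BF 95 B8 at offsets 0–3.
U+23CB3 → 4-byte form F0 A3 B2 B3 at offsets 4–7.
U+10343 → 4-byte form F0 90 8D 83 at offsets 8–11.
U+FB431 → 4-byte form F3 BB 90 B1 at offsets 12–15.
U+204E5 → 4-byte form F0 A0 93 A5 at offsets 16–19.
U+0922 → 3-byte form E0 A4 A2 at offsets 20–22.
U+5DFB7 → 4-byte form F1 9D BE B7 at offsets 23–26.
Offset 26 falls in char 7's range; it's byte 4 of F1 9D BE B7 = 0xB7.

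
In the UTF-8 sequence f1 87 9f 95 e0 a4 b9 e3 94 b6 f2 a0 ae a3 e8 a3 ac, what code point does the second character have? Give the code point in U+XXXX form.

U+0939

Offset 0: leading byte 0xF1 = 11110001 → 4-byte char #1 = F1 87 9F 95.
Offset 4: leading byte 0xE0 = 11100000 → 3-byte char #2 = E0 A4 B9.
Leading byte 0xE0 = 11100000 matches 1110xxxx → 3-byte sequence.
Byte 1: 0xE0 = 11100000, payload 0000 (4 bits).
Byte 2: 0xA4 = 10100100 (10xxxxxx ✓), payload 100100.
Byte 3: 0xB9 = 10111001 (10xxxxxx ✓), payload 111001.
Concatenate: 0000100100111001 = 0x939 (16 bits → U+0939).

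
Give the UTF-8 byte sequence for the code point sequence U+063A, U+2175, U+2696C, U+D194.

D8 BA E2 85 B5 F0 A6 A5 AC ED 86 94

U+063A: 2-byte form → D8 BA.
U+2175: 3-byte form → E2 85 B5.
U+2696C: 4-byte form → F0 A6 A5 AC.
U+D194: 3-byte form → ED 86 94.
Concatenated (12 bytes): D8 BA E2 85 B5 F0 A6 A5 AC ED 86 94.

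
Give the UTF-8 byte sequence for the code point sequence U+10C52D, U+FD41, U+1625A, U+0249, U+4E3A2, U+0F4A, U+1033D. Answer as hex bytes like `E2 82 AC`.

F4 8C 94 AD EF B5 81 F0 96 89 9A C9 89 F1 8E 8E A2 E0 BD 8A F0 90 8C BD

U+10C52D: 4-byte form → F4 8C 94 AD.
U+FD41: 3-byte form → EF B5 81.
U+1625A: 4-byte form → F0 96 89 9A.
U+0249: 2-byte form → C9 89.
U+4E3A2: 4-byte form → F1 8E 8E A2.
U+0F4A: 3-byte form → E0 BD 8A.
U+1033D: 4-byte form → F0 90 8C BD.
Concatenated (24 bytes): F4 8C 94 AD EF B5 81 F0 96 89 9A C9 89 F1 8E 8E A2 E0 BD 8A F0 90 8C BD.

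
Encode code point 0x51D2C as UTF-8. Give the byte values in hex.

U+51D2C = 0x51D2C = 335148 decimal. In range U+10000–U+10FFFF → 4-byte form: 11110xxx 10xxxxxx 10xxxxxx 10xxxxxx.
Binary (21 bits): 001010001110100101100.
Split 3+6+6+6: 001 | 010001 | 110100 | 101100.
Byte 1: 11110001 = 0xF1.
Byte 2: 10010001 = 0x91.
Byte 3: 10110100 = 0xB4.
Byte 4: 10101100 = 0xAC.

F1 91 B4 AC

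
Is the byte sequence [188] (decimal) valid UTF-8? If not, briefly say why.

Byte 0xBC = 10111100 has the form 10xxxxxx — a continuation byte — but there is no preceding leading byte.

invalid (continuation byte with no leading byte)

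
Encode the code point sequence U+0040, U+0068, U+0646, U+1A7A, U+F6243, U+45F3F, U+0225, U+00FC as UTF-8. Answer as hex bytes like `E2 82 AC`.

U+0040: 1-byte form → 40.
U+0068: 1-byte form → 68.
U+0646: 2-byte form → D9 86.
U+1A7A: 3-byte form → E1 A9 BA.
U+F6243: 4-byte form → F3 B6 89 83.
U+45F3F: 4-byte form → F1 85 BC BF.
U+0225: 2-byte form → C8 A5.
U+00FC: 2-byte form → C3 BC.
Concatenated (19 bytes): 40 68 D9 86 E1 A9 BA F3 B6 89 83 F1 85 BC BF C8 A5 C3 BC.

40 68 D9 86 E1 A9 BA F3 B6 89 83 F1 85 BC BF C8 A5 C3 BC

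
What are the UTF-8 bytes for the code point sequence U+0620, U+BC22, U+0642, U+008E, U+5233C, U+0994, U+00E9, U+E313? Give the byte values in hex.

U+0620: 2-byte form → D8 A0.
U+BC22: 3-byte form → EB B0 A2.
U+0642: 2-byte form → D9 82.
U+008E: 2-byte form → C2 8E.
U+5233C: 4-byte form → F1 92 8C BC.
U+0994: 3-byte form → E0 A6 94.
U+00E9: 2-byte form → C3 A9.
U+E313: 3-byte form → EE 8C 93.
Concatenated (21 bytes): D8 A0 EB B0 A2 D9 82 C2 8E F1 92 8C BC E0 A6 94 C3 A9 EE 8C 93.

D8 A0 EB B0 A2 D9 82 C2 8E F1 92 8C BC E0 A6 94 C3 A9 EE 8C 93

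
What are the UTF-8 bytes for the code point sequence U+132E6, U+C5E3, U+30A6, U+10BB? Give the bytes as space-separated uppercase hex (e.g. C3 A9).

U+132E6: 4-byte form → F0 93 8B A6.
U+C5E3: 3-byte form → EC 97 A3.
U+30A6: 3-byte form → E3 82 A6.
U+10BB: 3-byte form → E1 82 BB.
Concatenated (13 bytes): F0 93 8B A6 EC 97 A3 E3 82 A6 E1 82 BB.

F0 93 8B A6 EC 97 A3 E3 82 A6 E1 82 BB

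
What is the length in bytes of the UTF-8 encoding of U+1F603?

U+1F603 = 0x1F603. UTF-8 uses 1 byte below 0x80, 2 below 0x800, 3 below 0x10000, 4 up to 0x10FFFF. 0x1F603 is in U+10000–U+10FFFF → 4 bytes.

4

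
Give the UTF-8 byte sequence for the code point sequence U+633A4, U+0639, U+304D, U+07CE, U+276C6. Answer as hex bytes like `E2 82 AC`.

U+633A4: 4-byte form → F1 A3 8E A4.
U+0639: 2-byte form → D8 B9.
U+304D: 3-byte form → E3 81 8D.
U+07CE: 2-byte form → DF 8E.
U+276C6: 4-byte form → F0 A7 9B 86.
Concatenated (15 bytes): F1 A3 8E A4 D8 B9 E3 81 8D DF 8E F0 A7 9B 86.

F1 A3 8E A4 D8 B9 E3 81 8D DF 8E F0 A7 9B 86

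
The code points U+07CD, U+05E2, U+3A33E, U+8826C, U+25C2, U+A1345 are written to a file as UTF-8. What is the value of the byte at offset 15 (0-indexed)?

U+07CD → 2-byte form DF 8D at offsets 0–1.
U+05E2 → 2-byte form D7 A2 at offsets 2–3.
U+3A33E → 4-byte form F0 BA 8C BE at offsets 4–7.
U+8826C → 4-byte form F2 88 89 AC at offsets 8–11.
U+25C2 → 3-byte form E2 97 82 at offsets 12–14.
U+A1345 → 4-byte form F2 A1 8D 85 at offsets 15–18.
Offset 15 falls in char 6's range; it's byte 1 of F2 A1 8D 85 = 0xF2.

0xF2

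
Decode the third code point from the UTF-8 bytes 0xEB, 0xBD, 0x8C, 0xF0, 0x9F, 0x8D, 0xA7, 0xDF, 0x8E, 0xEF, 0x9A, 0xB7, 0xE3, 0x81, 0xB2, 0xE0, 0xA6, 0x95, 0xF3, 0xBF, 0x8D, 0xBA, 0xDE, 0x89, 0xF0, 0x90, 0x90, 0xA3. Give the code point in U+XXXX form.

Offset 0: leading byte 0xEB = 11101011 → 3-byte char #1 = EB BD 8C.
Offset 3: leading byte 0xF0 = 11110000 → 4-byte char #2 = F0 9F 8D A7.
Offset 7: leading byte 0xDF = 11011111 → 2-byte char #3 = DF 8E.
Leading byte 0xDF = 11011111 matches 110xxxxx → 2-byte sequence.
Byte 1: 0xDF = 11011111, payload 11111 (5 bits).
Byte 2: 0x8E = 10001110 (10xxxxxx ✓), payload 001110.
Concatenate: 11111001110 = 0x7CE (11 bits → U+07CE).

U+07CE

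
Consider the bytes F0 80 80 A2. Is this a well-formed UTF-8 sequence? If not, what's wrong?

Leading byte 0xF0 = 11110000 → 4-byte form.
Continuation bytes all match 10xxxxxx. Payload decodes to 0x22.
But 0x22 < 0x10000, the minimum for a 4-byte sequence — this is an overlong encoding.

invalid (overlong encoding)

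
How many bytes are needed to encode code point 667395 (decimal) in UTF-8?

U+A2F03 = 0xA2F03. UTF-8 uses 1 byte below 0x80, 2 below 0x800, 3 below 0x10000, 4 up to 0x10FFFF. 0xA2F03 is in U+10000–U+10FFFF → 4 bytes.

4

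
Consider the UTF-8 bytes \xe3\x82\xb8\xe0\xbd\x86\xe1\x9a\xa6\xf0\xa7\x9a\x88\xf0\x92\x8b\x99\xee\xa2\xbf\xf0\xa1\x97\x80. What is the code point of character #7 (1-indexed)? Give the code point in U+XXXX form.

U+215C0

Offset 0: leading byte 0xE3 = 11100011 → 3-byte char #1 = E3 82 B8.
Offset 3: leading byte 0xE0 = 11100000 → 3-byte char #2 = E0 BD 86.
Offset 6: leading byte 0xE1 = 11100001 → 3-byte char #3 = E1 9A A6.
Offset 9: leading byte 0xF0 = 11110000 → 4-byte char #4 = F0 A7 9A 88.
Offset 13: leading byte 0xF0 = 11110000 → 4-byte char #5 = F0 92 8B 99.
Offset 17: leading byte 0xEE = 11101110 → 3-byte char #6 = EE A2 BF.
Offset 20: leading byte 0xF0 = 11110000 → 4-byte char #7 = F0 A1 97 80.
Leading byte 0xF0 = 11110000 matches 11110xxx → 4-byte sequence.
Byte 1: 0xF0 = 11110000, payload 000 (3 bits).
Byte 2: 0xA1 = 10100001 (10xxxxxx ✓), payload 100001.
Byte 3: 0x97 = 10010111 (10xxxxxx ✓), payload 010111.
Byte 4: 0x80 = 10000000 (10xxxxxx ✓), payload 000000.
Concatenate: 000100001010111000000 = 0x215C0 (21 bits → U+215C0).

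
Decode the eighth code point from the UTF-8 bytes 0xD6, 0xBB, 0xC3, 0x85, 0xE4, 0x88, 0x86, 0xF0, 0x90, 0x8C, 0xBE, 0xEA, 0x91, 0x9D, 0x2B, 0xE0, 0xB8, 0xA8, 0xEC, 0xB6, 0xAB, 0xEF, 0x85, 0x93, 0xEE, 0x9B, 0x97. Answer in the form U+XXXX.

Offset 0: leading byte 0xD6 = 11010110 → 2-byte char #1 = D6 BB.
Offset 2: leading byte 0xC3 = 11000011 → 2-byte char #2 = C3 85.
Offset 4: leading byte 0xE4 = 11100100 → 3-byte char #3 = E4 88 86.
Offset 7: leading byte 0xF0 = 11110000 → 4-byte char #4 = F0 90 8C BE.
Offset 11: leading byte 0xEA = 11101010 → 3-byte char #5 = EA 91 9D.
Offset 14: leading byte 0x2B = 00101011 → 1-byte char #6 = 2B.
Offset 15: leading byte 0xE0 = 11100000 → 3-byte char #7 = E0 B8 A8.
Offset 18: leading byte 0xEC = 11101100 → 3-byte char #8 = EC B6 AB.
Leading byte 0xEC = 11101100 matches 1110xxxx → 3-byte sequence.
Byte 1: 0xEC = 11101100, payload 1100 (4 bits).
Byte 2: 0xB6 = 10110110 (10xxxxxx ✓), payload 110110.
Byte 3: 0xAB = 10101011 (10xxxxxx ✓), payload 101011.
Concatenate: 1100110110101011 = 0xCDAB (16 bits → U+CDAB).

U+CDAB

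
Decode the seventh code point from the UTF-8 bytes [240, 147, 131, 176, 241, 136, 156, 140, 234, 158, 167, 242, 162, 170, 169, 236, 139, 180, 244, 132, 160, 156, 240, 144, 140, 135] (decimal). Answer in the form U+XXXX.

U+10307

Offset 0: leading byte 0xF0 = 11110000 → 4-byte char #1 = F0 93 83 B0.
Offset 4: leading byte 0xF1 = 11110001 → 4-byte char #2 = F1 88 9C 8C.
Offset 8: leading byte 0xEA = 11101010 → 3-byte char #3 = EA 9E A7.
Offset 11: leading byte 0xF2 = 11110010 → 4-byte char #4 = F2 A2 AA A9.
Offset 15: leading byte 0xEC = 11101100 → 3-byte char #5 = EC 8B B4.
Offset 18: leading byte 0xF4 = 11110100 → 4-byte char #6 = F4 84 A0 9C.
Offset 22: leading byte 0xF0 = 11110000 → 4-byte char #7 = F0 90 8C 87.
Leading byte 0xF0 = 11110000 matches 11110xxx → 4-byte sequence.
Byte 1: 0xF0 = 11110000, payload 000 (3 bits).
Byte 2: 0x90 = 10010000 (10xxxxxx ✓), payload 010000.
Byte 3: 0x8C = 10001100 (10xxxxxx ✓), payload 001100.
Byte 4: 0x87 = 10000111 (10xxxxxx ✓), payload 000111.
Concatenate: 000010000001100000111 = 0x10307 (21 bits → U+10307).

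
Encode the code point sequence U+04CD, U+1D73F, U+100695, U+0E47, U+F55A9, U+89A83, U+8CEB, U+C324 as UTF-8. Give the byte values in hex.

U+04CD: 2-byte form → D3 8D.
U+1D73F: 4-byte form → F0 9D 9C BF.
U+100695: 4-byte form → F4 80 9A 95.
U+0E47: 3-byte form → E0 B9 87.
U+F55A9: 4-byte form → F3 B5 96 A9.
U+89A83: 4-byte form → F2 89 AA 83.
U+8CEB: 3-byte form → E8 B3 AB.
U+C324: 3-byte form → EC 8C A4.
Concatenated (27 bytes): D3 8D F0 9D 9C BF F4 80 9A 95 E0 B9 87 F3 B5 96 A9 F2 89 AA 83 E8 B3 AB EC 8C A4.

D3 8D F0 9D 9C BF F4 80 9A 95 E0 B9 87 F3 B5 96 A9 F2 89 AA 83 E8 B3 AB EC 8C A4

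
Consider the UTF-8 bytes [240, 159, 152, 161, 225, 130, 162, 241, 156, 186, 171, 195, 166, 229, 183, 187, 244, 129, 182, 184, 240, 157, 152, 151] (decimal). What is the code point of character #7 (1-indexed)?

U+1D617

Offset 0: leading byte 0xF0 = 11110000 → 4-byte char #1 = F0 9F 98 A1.
Offset 4: leading byte 0xE1 = 11100001 → 3-byte char #2 = E1 82 A2.
Offset 7: leading byte 0xF1 = 11110001 → 4-byte char #3 = F1 9C BA AB.
Offset 11: leading byte 0xC3 = 11000011 → 2-byte char #4 = C3 A6.
Offset 13: leading byte 0xE5 = 11100101 → 3-byte char #5 = E5 B7 BB.
Offset 16: leading byte 0xF4 = 11110100 → 4-byte char #6 = F4 81 B6 B8.
Offset 20: leading byte 0xF0 = 11110000 → 4-byte char #7 = F0 9D 98 97.
Leading byte 0xF0 = 11110000 matches 11110xxx → 4-byte sequence.
Byte 1: 0xF0 = 11110000, payload 000 (3 bits).
Byte 2: 0x9D = 10011101 (10xxxxxx ✓), payload 011101.
Byte 3: 0x98 = 10011000 (10xxxxxx ✓), payload 011000.
Byte 4: 0x97 = 10010111 (10xxxxxx ✓), payload 010111.
Concatenate: 000011101011000010111 = 0x1D617 (21 bits → U+1D617).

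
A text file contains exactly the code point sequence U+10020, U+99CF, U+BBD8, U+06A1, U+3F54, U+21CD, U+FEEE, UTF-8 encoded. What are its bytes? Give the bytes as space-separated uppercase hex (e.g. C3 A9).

F0 90 80 A0 E9 A7 8F EB AF 98 DA A1 E3 BD 94 E2 87 8D EF BB AE

U+10020: 4-byte form → F0 90 80 A0.
U+99CF: 3-byte form → E9 A7 8F.
U+BBD8: 3-byte form → EB AF 98.
U+06A1: 2-byte form → DA A1.
U+3F54: 3-byte form → E3 BD 94.
U+21CD: 3-byte form → E2 87 8D.
U+FEEE: 3-byte form → EF BB AE.
Concatenated (21 bytes): F0 90 80 A0 E9 A7 8F EB AF 98 DA A1 E3 BD 94 E2 87 8D EF BB AE.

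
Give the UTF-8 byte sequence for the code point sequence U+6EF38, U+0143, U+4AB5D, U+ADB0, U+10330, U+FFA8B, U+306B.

F1 AE BC B8 C5 83 F1 8A AD 9D EA B6 B0 F0 90 8C B0 F3 BF AA 8B E3 81 AB

U+6EF38: 4-byte form → F1 AE BC B8.
U+0143: 2-byte form → C5 83.
U+4AB5D: 4-byte form → F1 8A AD 9D.
U+ADB0: 3-byte form → EA B6 B0.
U+10330: 4-byte form → F0 90 8C B0.
U+FFA8B: 4-byte form → F3 BF AA 8B.
U+306B: 3-byte form → E3 81 AB.
Concatenated (24 bytes): F1 AE BC B8 C5 83 F1 8A AD 9D EA B6 B0 F0 90 8C B0 F3 BF AA 8B E3 81 AB.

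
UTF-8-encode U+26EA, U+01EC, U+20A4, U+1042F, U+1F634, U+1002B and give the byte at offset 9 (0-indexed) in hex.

0x90

U+26EA → 3-byte form E2 9B AA at offsets 0–2.
U+01EC → 2-byte form C7 AC at offsets 3–4.
U+20A4 → 3-byte form E2 82 A4 at offsets 5–7.
U+1042F → 4-byte form F0 90 90 AF at offsets 8–11.
Offset 9 falls in char 4's range; it's byte 2 of F0 90 90 AF = 0x90.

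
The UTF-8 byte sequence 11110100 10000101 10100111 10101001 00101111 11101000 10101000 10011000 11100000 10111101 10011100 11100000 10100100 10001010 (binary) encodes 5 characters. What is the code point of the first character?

U+1059E9

Offset 0: leading byte 0xF4 = 11110100 → 4-byte char #1 = F4 85 A7 A9.
Leading byte 0xF4 = 11110100 matches 11110xxx → 4-byte sequence.
Byte 1: 0xF4 = 11110100, payload 100 (3 bits).
Byte 2: 0x85 = 10000101 (10xxxxxx ✓), payload 000101.
Byte 3: 0xA7 = 10100111 (10xxxxxx ✓), payload 100111.
Byte 4: 0xA9 = 10101001 (10xxxxxx ✓), payload 101001.
Concatenate: 100000101100111101001 = 0x1059E9 (21 bits → U+1059E9).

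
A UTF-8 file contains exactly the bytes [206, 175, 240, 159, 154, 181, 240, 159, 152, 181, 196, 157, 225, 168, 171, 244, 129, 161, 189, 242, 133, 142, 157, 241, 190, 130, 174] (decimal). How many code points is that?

8

Byte at offset 0: 0xCE = 11001110 → 2-byte char (#1). Advance 2.
Byte at offset 2: 0xF0 = 11110000 → 4-byte char (#2). Advance 4.
Byte at offset 6: 0xF0 = 11110000 → 4-byte char (#3). Advance 4.
Byte at offset 10: 0xC4 = 11000100 → 2-byte char (#4). Advance 2.
Byte at offset 12: 0xE1 = 11100001 → 3-byte char (#5). Advance 3.
Byte at offset 15: 0xF4 = 11110100 → 4-byte char (#6). Advance 4.
Byte at offset 19: 0xF2 = 11110010 → 4-byte char (#7). Advance 4.
Byte at offset 23: 0xF1 = 11110001 → 4-byte char (#8). Advance 4.
Reached end at offset 27 after 8 code points.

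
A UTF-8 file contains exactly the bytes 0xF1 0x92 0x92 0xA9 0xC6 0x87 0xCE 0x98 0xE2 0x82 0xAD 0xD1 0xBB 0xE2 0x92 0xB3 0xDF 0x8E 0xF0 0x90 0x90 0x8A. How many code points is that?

Byte at offset 0: 0xF1 = 11110001 → 4-byte char (#1). Advance 4.
Byte at offset 4: 0xC6 = 11000110 → 2-byte char (#2). Advance 2.
Byte at offset 6: 0xCE = 11001110 → 2-byte char (#3). Advance 2.
Byte at offset 8: 0xE2 = 11100010 → 3-byte char (#4). Advance 3.
Byte at offset 11: 0xD1 = 11010001 → 2-byte char (#5). Advance 2.
Byte at offset 13: 0xE2 = 11100010 → 3-byte char (#6). Advance 3.
Byte at offset 16: 0xDF = 11011111 → 2-byte char (#7). Advance 2.
Byte at offset 18: 0xF0 = 11110000 → 4-byte char (#8). Advance 4.
Reached end at offset 22 after 8 code points.

8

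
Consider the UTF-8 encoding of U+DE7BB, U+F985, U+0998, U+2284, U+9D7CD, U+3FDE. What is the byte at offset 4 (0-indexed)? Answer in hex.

U+DE7BB → 4-byte form F3 9E 9E BB at offsets 0–3.
U+F985 → 3-byte form EF A6 85 at offsets 4–6.
Offset 4 falls in char 2's range; it's byte 1 of EF A6 85 = 0xEF.

0xEF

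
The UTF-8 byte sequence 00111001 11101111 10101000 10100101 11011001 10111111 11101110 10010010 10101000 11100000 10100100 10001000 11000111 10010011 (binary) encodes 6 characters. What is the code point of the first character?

U+0039

Offset 0: leading byte 0x39 = 00111001 → 1-byte char #1 = 39.
Leading byte 0x39 = 00111001 matches 0xxxxxxx → 1-byte sequence.
Byte 1: 0x39 = 00111001, payload 0111001 (7 bits).
Concatenate: 0111001 = 0x39 (7 bits → U+0039).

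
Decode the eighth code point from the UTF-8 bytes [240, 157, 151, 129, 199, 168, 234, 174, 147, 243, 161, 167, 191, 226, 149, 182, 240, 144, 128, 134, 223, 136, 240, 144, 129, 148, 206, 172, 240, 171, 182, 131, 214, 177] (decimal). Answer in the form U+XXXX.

Offset 0: leading byte 0xF0 = 11110000 → 4-byte char #1 = F0 9D 97 81.
Offset 4: leading byte 0xC7 = 11000111 → 2-byte char #2 = C7 A8.
Offset 6: leading byte 0xEA = 11101010 → 3-byte char #3 = EA AE 93.
Offset 9: leading byte 0xF3 = 11110011 → 4-byte char #4 = F3 A1 A7 BF.
Offset 13: leading byte 0xE2 = 11100010 → 3-byte char #5 = E2 95 B6.
Offset 16: leading byte 0xF0 = 11110000 → 4-byte char #6 = F0 90 80 86.
Offset 20: leading byte 0xDF = 11011111 → 2-byte char #7 = DF 88.
Offset 22: leading byte 0xF0 = 11110000 → 4-byte char #8 = F0 90 81 94.
Leading byte 0xF0 = 11110000 matches 11110xxx → 4-byte sequence.
Byte 1: 0xF0 = 11110000, payload 000 (3 bits).
Byte 2: 0x90 = 10010000 (10xxxxxx ✓), payload 010000.
Byte 3: 0x81 = 10000001 (10xxxxxx ✓), payload 000001.
Byte 4: 0x94 = 10010100 (10xxxxxx ✓), payload 010100.
Concatenate: 000010000000001010100 = 0x10054 (21 bits → U+10054).

U+10054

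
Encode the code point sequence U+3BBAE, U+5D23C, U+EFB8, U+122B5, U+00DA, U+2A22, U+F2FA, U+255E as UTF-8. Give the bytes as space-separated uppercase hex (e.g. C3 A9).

U+3BBAE: 4-byte form → F0 BB AE AE.
U+5D23C: 4-byte form → F1 9D 88 BC.
U+EFB8: 3-byte form → EE BE B8.
U+122B5: 4-byte form → F0 92 8A B5.
U+00DA: 2-byte form → C3 9A.
U+2A22: 3-byte form → E2 A8 A2.
U+F2FA: 3-byte form → EF 8B BA.
U+255E: 3-byte form → E2 95 9E.
Concatenated (26 bytes): F0 BB AE AE F1 9D 88 BC EE BE B8 F0 92 8A B5 C3 9A E2 A8 A2 EF 8B BA E2 95 9E.

F0 BB AE AE F1 9D 88 BC EE BE B8 F0 92 8A B5 C3 9A E2 A8 A2 EF 8B BA E2 95 9E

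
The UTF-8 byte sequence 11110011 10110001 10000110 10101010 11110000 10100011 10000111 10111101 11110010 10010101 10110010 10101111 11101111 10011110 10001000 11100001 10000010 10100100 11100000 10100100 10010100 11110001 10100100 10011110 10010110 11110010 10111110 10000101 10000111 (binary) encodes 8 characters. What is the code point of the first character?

Offset 0: leading byte 0xF3 = 11110011 → 4-byte char #1 = F3 B1 86 AA.
Leading byte 0xF3 = 11110011 matches 11110xxx → 4-byte sequence.
Byte 1: 0xF3 = 11110011, payload 011 (3 bits).
Byte 2: 0xB1 = 10110001 (10xxxxxx ✓), payload 110001.
Byte 3: 0x86 = 10000110 (10xxxxxx ✓), payload 000110.
Byte 4: 0xAA = 10101010 (10xxxxxx ✓), payload 101010.
Concatenate: 011110001000110101010 = 0xF11AA (21 bits → U+F11AA).

U+F11AA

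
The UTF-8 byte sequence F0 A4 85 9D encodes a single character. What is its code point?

U+2415D

Leading byte 0xF0 = 11110000 matches 11110xxx → 4-byte sequence.
Byte 1: 0xF0 = 11110000, payload 000 (3 bits).
Byte 2: 0xA4 = 10100100 (10xxxxxx ✓), payload 100100.
Byte 3: 0x85 = 10000101 (10xxxxxx ✓), payload 000101.
Byte 4: 0x9D = 10011101 (10xxxxxx ✓), payload 011101.
Concatenate: 000100100000101011101 = 0x2415D (21 bits → U+2415D).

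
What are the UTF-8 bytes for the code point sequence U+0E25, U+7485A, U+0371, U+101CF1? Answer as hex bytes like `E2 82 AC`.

E0 B8 A5 F1 B4 A1 9A CD B1 F4 81 B3 B1

U+0E25: 3-byte form → E0 B8 A5.
U+7485A: 4-byte form → F1 B4 A1 9A.
U+0371: 2-byte form → CD B1.
U+101CF1: 4-byte form → F4 81 B3 B1.
Concatenated (13 bytes): E0 B8 A5 F1 B4 A1 9A CD B1 F4 81 B3 B1.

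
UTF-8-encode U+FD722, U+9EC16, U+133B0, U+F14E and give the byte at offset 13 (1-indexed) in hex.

1-indexed offset 13 is 0-indexed offset 12.
U+FD722 → 4-byte form F3 BD 9C A2 at offsets 0–3.
U+9EC16 → 4-byte form F2 9E B0 96 at offsets 4–7.
U+133B0 → 4-byte form F0 93 8E B0 at offsets 8–11.
U+F14E → 3-byte form EF 85 8E at offsets 12–14.
Offset 12 falls in char 4's range; it's byte 1 of EF 85 8E = 0xEF.

0xEF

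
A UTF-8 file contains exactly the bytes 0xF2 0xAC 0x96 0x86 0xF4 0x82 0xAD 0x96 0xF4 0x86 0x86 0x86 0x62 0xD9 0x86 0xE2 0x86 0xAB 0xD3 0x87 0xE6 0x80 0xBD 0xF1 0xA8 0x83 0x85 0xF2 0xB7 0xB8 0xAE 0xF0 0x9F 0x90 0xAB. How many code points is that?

11

Byte at offset 0: 0xF2 = 11110010 → 4-byte char (#1). Advance 4.
Byte at offset 4: 0xF4 = 11110100 → 4-byte char (#2). Advance 4.
Byte at offset 8: 0xF4 = 11110100 → 4-byte char (#3). Advance 4.
Byte at offset 12: 0x62 = 01100010 → 1-byte char (#4). Advance 1.
Byte at offset 13: 0xD9 = 11011001 → 2-byte char (#5). Advance 2.
Byte at offset 15: 0xE2 = 11100010 → 3-byte char (#6). Advance 3.
Byte at offset 18: 0xD3 = 11010011 → 2-byte char (#7). Advance 2.
Byte at offset 20: 0xE6 = 11100110 → 3-byte char (#8). Advance 3.
Byte at offset 23: 0xF1 = 11110001 → 4-byte char (#9). Advance 4.
Byte at offset 27: 0xF2 = 11110010 → 4-byte char (#10). Advance 4.
Byte at offset 31: 0xF0 = 11110000 → 4-byte char (#11). Advance 4.
Reached end at offset 35 after 11 code points.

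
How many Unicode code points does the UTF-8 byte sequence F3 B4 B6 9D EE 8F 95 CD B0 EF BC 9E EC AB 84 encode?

Byte at offset 0: 0xF3 = 11110011 → 4-byte char (#1). Advance 4.
Byte at offset 4: 0xEE = 11101110 → 3-byte char (#2). Advance 3.
Byte at offset 7: 0xCD = 11001101 → 2-byte char (#3). Advance 2.
Byte at offset 9: 0xEF = 11101111 → 3-byte char (#4). Advance 3.
Byte at offset 12: 0xEC = 11101100 → 3-byte char (#5). Advance 3.
Reached end at offset 15 after 5 code points.

5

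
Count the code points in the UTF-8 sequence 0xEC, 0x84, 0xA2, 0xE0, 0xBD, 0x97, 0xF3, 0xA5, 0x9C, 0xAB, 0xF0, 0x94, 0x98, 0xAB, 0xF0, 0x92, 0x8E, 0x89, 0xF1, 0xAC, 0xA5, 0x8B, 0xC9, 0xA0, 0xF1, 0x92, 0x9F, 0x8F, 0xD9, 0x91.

Byte at offset 0: 0xEC = 11101100 → 3-byte char (#1). Advance 3.
Byte at offset 3: 0xE0 = 11100000 → 3-byte char (#2). Advance 3.
Byte at offset 6: 0xF3 = 11110011 → 4-byte char (#3). Advance 4.
Byte at offset 10: 0xF0 = 11110000 → 4-byte char (#4). Advance 4.
Byte at offset 14: 0xF0 = 11110000 → 4-byte char (#5). Advance 4.
Byte at offset 18: 0xF1 = 11110001 → 4-byte char (#6). Advance 4.
Byte at offset 22: 0xC9 = 11001001 → 2-byte char (#7). Advance 2.
Byte at offset 24: 0xF1 = 11110001 → 4-byte char (#8). Advance 4.
Byte at offset 28: 0xD9 = 11011001 → 2-byte char (#9). Advance 2.
Reached end at offset 30 after 9 code points.

9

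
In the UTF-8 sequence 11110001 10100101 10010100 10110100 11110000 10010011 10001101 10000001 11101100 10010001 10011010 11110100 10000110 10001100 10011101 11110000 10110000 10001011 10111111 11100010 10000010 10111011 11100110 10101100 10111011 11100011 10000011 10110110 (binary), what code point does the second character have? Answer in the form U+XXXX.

U+13341

Offset 0: leading byte 0xF1 = 11110001 → 4-byte char #1 = F1 A5 94 B4.
Offset 4: leading byte 0xF0 = 11110000 → 4-byte char #2 = F0 93 8D 81.
Leading byte 0xF0 = 11110000 matches 11110xxx → 4-byte sequence.
Byte 1: 0xF0 = 11110000, payload 000 (3 bits).
Byte 2: 0x93 = 10010011 (10xxxxxx ✓), payload 010011.
Byte 3: 0x8D = 10001101 (10xxxxxx ✓), payload 001101.
Byte 4: 0x81 = 10000001 (10xxxxxx ✓), payload 000001.
Concatenate: 000010011001101000001 = 0x13341 (21 bits → U+13341).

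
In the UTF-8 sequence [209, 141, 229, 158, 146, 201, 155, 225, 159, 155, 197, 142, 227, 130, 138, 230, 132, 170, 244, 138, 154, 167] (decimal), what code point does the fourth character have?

U+17DB

Offset 0: leading byte 0xD1 = 11010001 → 2-byte char #1 = D1 8D.
Offset 2: leading byte 0xE5 = 11100101 → 3-byte char #2 = E5 9E 92.
Offset 5: leading byte 0xC9 = 11001001 → 2-byte char #3 = C9 9B.
Offset 7: leading byte 0xE1 = 11100001 → 3-byte char #4 = E1 9F 9B.
Leading byte 0xE1 = 11100001 matches 1110xxxx → 3-byte sequence.
Byte 1: 0xE1 = 11100001, payload 0001 (4 bits).
Byte 2: 0x9F = 10011111 (10xxxxxx ✓), payload 011111.
Byte 3: 0x9B = 10011011 (10xxxxxx ✓), payload 011011.
Concatenate: 0001011111011011 = 0x17DB (16 bits → U+17DB).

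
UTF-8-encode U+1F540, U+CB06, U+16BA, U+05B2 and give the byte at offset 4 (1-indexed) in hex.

1-indexed offset 4 is 0-indexed offset 3.
U+1F540 → 4-byte form F0 9F 95 80 at offsets 0–3.
Offset 3 falls in char 1's range; it's byte 4 of F0 9F 95 80 = 0x80.

0x80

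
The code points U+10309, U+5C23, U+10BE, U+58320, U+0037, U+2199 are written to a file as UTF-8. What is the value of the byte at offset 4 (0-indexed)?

0xE5

U+10309 → 4-byte form F0 90 8C 89 at offsets 0–3.
U+5C23 → 3-byte form E5 B0 A3 at offsets 4–6.
Offset 4 falls in char 2's range; it's byte 1 of E5 B0 A3 = 0xE5.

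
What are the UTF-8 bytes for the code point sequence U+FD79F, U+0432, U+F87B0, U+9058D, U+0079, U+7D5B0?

F3 BD 9E 9F D0 B2 F3 B8 9E B0 F2 90 96 8D 79 F1 BD 96 B0

U+FD79F: 4-byte form → F3 BD 9E 9F.
U+0432: 2-byte form → D0 B2.
U+F87B0: 4-byte form → F3 B8 9E B0.
U+9058D: 4-byte form → F2 90 96 8D.
U+0079: 1-byte form → 79.
U+7D5B0: 4-byte form → F1 BD 96 B0.
Concatenated (19 bytes): F3 BD 9E 9F D0 B2 F3 B8 9E B0 F2 90 96 8D 79 F1 BD 96 B0.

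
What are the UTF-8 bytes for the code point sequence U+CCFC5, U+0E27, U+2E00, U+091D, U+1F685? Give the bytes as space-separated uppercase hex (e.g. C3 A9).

U+CCFC5: 4-byte form → F3 8C BF 85.
U+0E27: 3-byte form → E0 B8 A7.
U+2E00: 3-byte form → E2 B8 80.
U+091D: 3-byte form → E0 A4 9D.
U+1F685: 4-byte form → F0 9F 9A 85.
Concatenated (17 bytes): F3 8C BF 85 E0 B8 A7 E2 B8 80 E0 A4 9D F0 9F 9A 85.

F3 8C BF 85 E0 B8 A7 E2 B8 80 E0 A4 9D F0 9F 9A 85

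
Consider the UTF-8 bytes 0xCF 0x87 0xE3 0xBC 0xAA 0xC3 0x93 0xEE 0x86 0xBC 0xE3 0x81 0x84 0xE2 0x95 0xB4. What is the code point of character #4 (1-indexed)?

Offset 0: leading byte 0xCF = 11001111 → 2-byte char #1 = CF 87.
Offset 2: leading byte 0xE3 = 11100011 → 3-byte char #2 = E3 BC AA.
Offset 5: leading byte 0xC3 = 11000011 → 2-byte char #3 = C3 93.
Offset 7: leading byte 0xEE = 11101110 → 3-byte char #4 = EE 86 BC.
Leading byte 0xEE = 11101110 matches 1110xxxx → 3-byte sequence.
Byte 1: 0xEE = 11101110, payload 1110 (4 bits).
Byte 2: 0x86 = 10000110 (10xxxxxx ✓), payload 000110.
Byte 3: 0xBC = 10111100 (10xxxxxx ✓), payload 111100.
Concatenate: 1110000110111100 = 0xE1BC (16 bits → U+E1BC).

U+E1BC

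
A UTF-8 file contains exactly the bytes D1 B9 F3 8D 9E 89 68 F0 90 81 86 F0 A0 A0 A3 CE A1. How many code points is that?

Byte at offset 0: 0xD1 = 11010001 → 2-byte char (#1). Advance 2.
Byte at offset 2: 0xF3 = 11110011 → 4-byte char (#2). Advance 4.
Byte at offset 6: 0x68 = 01101000 → 1-byte char (#3). Advance 1.
Byte at offset 7: 0xF0 = 11110000 → 4-byte char (#4). Advance 4.
Byte at offset 11: 0xF0 = 11110000 → 4-byte char (#5). Advance 4.
Byte at offset 15: 0xCE = 11001110 → 2-byte char (#6). Advance 2.
Reached end at offset 17 after 6 code points.

6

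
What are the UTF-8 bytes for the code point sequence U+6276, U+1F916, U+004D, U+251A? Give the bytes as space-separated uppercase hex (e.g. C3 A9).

U+6276: 3-byte form → E6 89 B6.
U+1F916: 4-byte form → F0 9F A4 96.
U+004D: 1-byte form → 4D.
U+251A: 3-byte form → E2 94 9A.
Concatenated (11 bytes): E6 89 B6 F0 9F A4 96 4D E2 94 9A.

E6 89 B6 F0 9F A4 96 4D E2 94 9A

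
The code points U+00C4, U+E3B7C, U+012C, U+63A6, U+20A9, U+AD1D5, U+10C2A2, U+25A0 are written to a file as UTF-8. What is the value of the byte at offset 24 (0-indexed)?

0xA0

U+00C4 → 2-byte form C3 84 at offsets 0–1.
U+E3B7C → 4-byte form F3 A3 AD BC at offsets 2–5.
U+012C → 2-byte form C4 AC at offsets 6–7.
U+63A6 → 3-byte form E6 8E A6 at offsets 8–10.
U+20A9 → 3-byte form E2 82 A9 at offsets 11–13.
U+AD1D5 → 4-byte form F2 AD 87 95 at offsets 14–17.
U+10C2A2 → 4-byte form F4 8C 8A A2 at offsets 18–21.
U+25A0 → 3-byte form E2 96 A0 at offsets 22–24.
Offset 24 falls in char 8's range; it's byte 3 of E2 96 A0 = 0xA0.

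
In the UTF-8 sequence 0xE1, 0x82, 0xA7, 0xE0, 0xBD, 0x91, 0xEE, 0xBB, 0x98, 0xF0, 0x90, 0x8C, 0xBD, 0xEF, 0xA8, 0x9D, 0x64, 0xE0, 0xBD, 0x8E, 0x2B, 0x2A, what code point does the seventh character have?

U+0F4E

Offset 0: leading byte 0xE1 = 11100001 → 3-byte char #1 = E1 82 A7.
Offset 3: leading byte 0xE0 = 11100000 → 3-byte char #2 = E0 BD 91.
Offset 6: leading byte 0xEE = 11101110 → 3-byte char #3 = EE BB 98.
Offset 9: leading byte 0xF0 = 11110000 → 4-byte char #4 = F0 90 8C BD.
Offset 13: leading byte 0xEF = 11101111 → 3-byte char #5 = EF A8 9D.
Offset 16: leading byte 0x64 = 01100100 → 1-byte char #6 = 64.
Offset 17: leading byte 0xE0 = 11100000 → 3-byte char #7 = E0 BD 8E.
Leading byte 0xE0 = 11100000 matches 1110xxxx → 3-byte sequence.
Byte 1: 0xE0 = 11100000, payload 0000 (4 bits).
Byte 2: 0xBD = 10111101 (10xxxxxx ✓), payload 111101.
Byte 3: 0x8E = 10001110 (10xxxxxx ✓), payload 001110.
Concatenate: 0000111101001110 = 0xF4E (16 bits → U+0F4E).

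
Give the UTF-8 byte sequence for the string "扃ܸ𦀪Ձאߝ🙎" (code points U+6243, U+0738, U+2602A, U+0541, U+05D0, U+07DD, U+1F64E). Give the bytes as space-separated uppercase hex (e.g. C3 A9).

U+6243: 3-byte form → E6 89 83.
U+0738: 2-byte form → DC B8.
U+2602A: 4-byte form → F0 A6 80 AA.
U+0541: 2-byte form → D5 81.
U+05D0: 2-byte form → D7 90.
U+07DD: 2-byte form → DF 9D.
U+1F64E: 4-byte form → F0 9F 99 8E.
Concatenated (19 bytes): E6 89 83 DC B8 F0 A6 80 AA D5 81 D7 90 DF 9D F0 9F 99 8E.

E6 89 83 DC B8 F0 A6 80 AA D5 81 D7 90 DF 9D F0 9F 99 8E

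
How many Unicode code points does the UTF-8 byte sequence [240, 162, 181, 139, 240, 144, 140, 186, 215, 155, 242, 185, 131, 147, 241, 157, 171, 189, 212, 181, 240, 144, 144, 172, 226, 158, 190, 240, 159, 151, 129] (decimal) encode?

9

Byte at offset 0: 0xF0 = 11110000 → 4-byte char (#1). Advance 4.
Byte at offset 4: 0xF0 = 11110000 → 4-byte char (#2). Advance 4.
Byte at offset 8: 0xD7 = 11010111 → 2-byte char (#3). Advance 2.
Byte at offset 10: 0xF2 = 11110010 → 4-byte char (#4). Advance 4.
Byte at offset 14: 0xF1 = 11110001 → 4-byte char (#5). Advance 4.
Byte at offset 18: 0xD4 = 11010100 → 2-byte char (#6). Advance 2.
Byte at offset 20: 0xF0 = 11110000 → 4-byte char (#7). Advance 4.
Byte at offset 24: 0xE2 = 11100010 → 3-byte char (#8). Advance 3.
Byte at offset 27: 0xF0 = 11110000 → 4-byte char (#9). Advance 4.
Reached end at offset 31 after 9 code points.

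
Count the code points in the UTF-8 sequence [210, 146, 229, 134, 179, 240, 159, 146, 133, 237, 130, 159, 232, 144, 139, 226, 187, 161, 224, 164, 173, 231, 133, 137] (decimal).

Byte at offset 0: 0xD2 = 11010010 → 2-byte char (#1). Advance 2.
Byte at offset 2: 0xE5 = 11100101 → 3-byte char (#2). Advance 3.
Byte at offset 5: 0xF0 = 11110000 → 4-byte char (#3). Advance 4.
Byte at offset 9: 0xED = 11101101 → 3-byte char (#4). Advance 3.
Byte at offset 12: 0xE8 = 11101000 → 3-byte char (#5). Advance 3.
Byte at offset 15: 0xE2 = 11100010 → 3-byte char (#6). Advance 3.
Byte at offset 18: 0xE0 = 11100000 → 3-byte char (#7). Advance 3.
Byte at offset 21: 0xE7 = 11100111 → 3-byte char (#8). Advance 3.
Reached end at offset 24 after 8 code points.

8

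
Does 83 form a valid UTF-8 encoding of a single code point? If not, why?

invalid (continuation byte with no leading byte)

Byte 0x83 = 10000011 has the form 10xxxxxx — a continuation byte — but there is no preceding leading byte.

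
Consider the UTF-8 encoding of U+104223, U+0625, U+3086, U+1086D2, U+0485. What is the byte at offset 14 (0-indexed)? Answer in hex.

0x85

U+104223 → 4-byte form F4 84 88 A3 at offsets 0–3.
U+0625 → 2-byte form D8 A5 at offsets 4–5.
U+3086 → 3-byte form E3 82 86 at offsets 6–8.
U+1086D2 → 4-byte form F4 88 9B 92 at offsets 9–12.
U+0485 → 2-byte form D2 85 at offsets 13–14.
Offset 14 falls in char 5's range; it's byte 2 of D2 85 = 0x85.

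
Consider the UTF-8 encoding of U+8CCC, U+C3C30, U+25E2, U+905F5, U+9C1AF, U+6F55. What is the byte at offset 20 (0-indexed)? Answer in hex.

U+8CCC → 3-byte form E8 B3 8C at offsets 0–2.
U+C3C30 → 4-byte form F3 83 B0 B0 at offsets 3–6.
U+25E2 → 3-byte form E2 97 A2 at offsets 7–9.
U+905F5 → 4-byte form F2 90 97 B5 at offsets 10–13.
U+9C1AF → 4-byte form F2 9C 86 AF at offsets 14–17.
U+6F55 → 3-byte form E6 BD 95 at offsets 18–20.
Offset 20 falls in char 6's range; it's byte 3 of E6 BD 95 = 0x95.

0x95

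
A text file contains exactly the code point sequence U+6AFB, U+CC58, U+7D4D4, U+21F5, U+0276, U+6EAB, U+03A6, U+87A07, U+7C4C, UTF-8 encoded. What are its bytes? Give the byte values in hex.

U+6AFB: 3-byte form → E6 AB BB.
U+CC58: 3-byte form → EC B1 98.
U+7D4D4: 4-byte form → F1 BD 93 94.
U+21F5: 3-byte form → E2 87 B5.
U+0276: 2-byte form → C9 B6.
U+6EAB: 3-byte form → E6 BA AB.
U+03A6: 2-byte form → CE A6.
U+87A07: 4-byte form → F2 87 A8 87.
U+7C4C: 3-byte form → E7 B1 8C.
Concatenated (27 bytes): E6 AB BB EC B1 98 F1 BD 93 94 E2 87 B5 C9 B6 E6 BA AB CE A6 F2 87 A8 87 E7 B1 8C.

E6 AB BB EC B1 98 F1 BD 93 94 E2 87 B5 C9 B6 E6 BA AB CE A6 F2 87 A8 87 E7 B1 8C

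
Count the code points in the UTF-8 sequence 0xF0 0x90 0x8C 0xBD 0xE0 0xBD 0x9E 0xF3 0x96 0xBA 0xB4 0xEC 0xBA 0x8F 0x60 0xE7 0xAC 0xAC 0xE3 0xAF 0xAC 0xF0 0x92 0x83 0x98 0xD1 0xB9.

Byte at offset 0: 0xF0 = 11110000 → 4-byte char (#1). Advance 4.
Byte at offset 4: 0xE0 = 11100000 → 3-byte char (#2). Advance 3.
Byte at offset 7: 0xF3 = 11110011 → 4-byte char (#3). Advance 4.
Byte at offset 11: 0xEC = 11101100 → 3-byte char (#4). Advance 3.
Byte at offset 14: 0x60 = 01100000 → 1-byte char (#5). Advance 1.
Byte at offset 15: 0xE7 = 11100111 → 3-byte char (#6). Advance 3.
Byte at offset 18: 0xE3 = 11100011 → 3-byte char (#7). Advance 3.
Byte at offset 21: 0xF0 = 11110000 → 4-byte char (#8). Advance 4.
Byte at offset 25: 0xD1 = 11010001 → 2-byte char (#9). Advance 2.
Reached end at offset 27 after 9 code points.

9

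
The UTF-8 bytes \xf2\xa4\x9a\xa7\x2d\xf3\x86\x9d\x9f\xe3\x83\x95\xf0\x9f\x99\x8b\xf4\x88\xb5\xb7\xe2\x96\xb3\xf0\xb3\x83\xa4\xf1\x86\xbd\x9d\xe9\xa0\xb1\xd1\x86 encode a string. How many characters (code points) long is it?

11

Byte at offset 0: 0xF2 = 11110010 → 4-byte char (#1). Advance 4.
Byte at offset 4: 0x2D = 00101101 → 1-byte char (#2). Advance 1.
Byte at offset 5: 0xF3 = 11110011 → 4-byte char (#3). Advance 4.
Byte at offset 9: 0xE3 = 11100011 → 3-byte char (#4). Advance 3.
Byte at offset 12: 0xF0 = 11110000 → 4-byte char (#5). Advance 4.
Byte at offset 16: 0xF4 = 11110100 → 4-byte char (#6). Advance 4.
Byte at offset 20: 0xE2 = 11100010 → 3-byte char (#7). Advance 3.
Byte at offset 23: 0xF0 = 11110000 → 4-byte char (#8). Advance 4.
Byte at offset 27: 0xF1 = 11110001 → 4-byte char (#9). Advance 4.
Byte at offset 31: 0xE9 = 11101001 → 3-byte char (#10). Advance 3.
Byte at offset 34: 0xD1 = 11010001 → 2-byte char (#11). Advance 2.
Reached end at offset 36 after 11 code points.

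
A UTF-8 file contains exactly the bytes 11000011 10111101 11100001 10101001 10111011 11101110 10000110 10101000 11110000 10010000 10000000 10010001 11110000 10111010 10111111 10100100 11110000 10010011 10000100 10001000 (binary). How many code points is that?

6

Byte at offset 0: 0xC3 = 11000011 → 2-byte char (#1). Advance 2.
Byte at offset 2: 0xE1 = 11100001 → 3-byte char (#2). Advance 3.
Byte at offset 5: 0xEE = 11101110 → 3-byte char (#3). Advance 3.
Byte at offset 8: 0xF0 = 11110000 → 4-byte char (#4). Advance 4.
Byte at offset 12: 0xF0 = 11110000 → 4-byte char (#5). Advance 4.
Byte at offset 16: 0xF0 = 11110000 → 4-byte char (#6). Advance 4.
Reached end at offset 20 after 6 code points.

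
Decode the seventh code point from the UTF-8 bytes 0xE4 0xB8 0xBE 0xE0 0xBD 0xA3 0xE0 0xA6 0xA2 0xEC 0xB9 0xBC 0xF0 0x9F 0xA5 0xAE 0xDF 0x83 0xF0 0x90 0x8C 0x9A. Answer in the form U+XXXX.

U+1031A

Offset 0: leading byte 0xE4 = 11100100 → 3-byte char #1 = E4 B8 BE.
Offset 3: leading byte 0xE0 = 11100000 → 3-byte char #2 = E0 BD A3.
Offset 6: leading byte 0xE0 = 11100000 → 3-byte char #3 = E0 A6 A2.
Offset 9: leading byte 0xEC = 11101100 → 3-byte char #4 = EC B9 BC.
Offset 12: leading byte 0xF0 = 11110000 → 4-byte char #5 = F0 9F A5 AE.
Offset 16: leading byte 0xDF = 11011111 → 2-byte char #6 = DF 83.
Offset 18: leading byte 0xF0 = 11110000 → 4-byte char #7 = F0 90 8C 9A.
Leading byte 0xF0 = 11110000 matches 11110xxx → 4-byte sequence.
Byte 1: 0xF0 = 11110000, payload 000 (3 bits).
Byte 2: 0x90 = 10010000 (10xxxxxx ✓), payload 010000.
Byte 3: 0x8C = 10001100 (10xxxxxx ✓), payload 001100.
Byte 4: 0x9A = 10011010 (10xxxxxx ✓), payload 011010.
Concatenate: 000010000001100011010 = 0x1031A (21 bits → U+1031A).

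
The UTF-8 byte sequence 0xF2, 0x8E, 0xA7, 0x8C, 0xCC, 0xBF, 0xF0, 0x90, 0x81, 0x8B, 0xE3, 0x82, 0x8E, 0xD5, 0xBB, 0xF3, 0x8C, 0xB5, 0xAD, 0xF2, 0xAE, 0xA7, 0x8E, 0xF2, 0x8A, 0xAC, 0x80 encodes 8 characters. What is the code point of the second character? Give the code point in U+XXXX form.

U+033F

Offset 0: leading byte 0xF2 = 11110010 → 4-byte char #1 = F2 8E A7 8C.
Offset 4: leading byte 0xCC = 11001100 → 2-byte char #2 = CC BF.
Leading byte 0xCC = 11001100 matches 110xxxxx → 2-byte sequence.
Byte 1: 0xCC = 11001100, payload 01100 (5 bits).
Byte 2: 0xBF = 10111111 (10xxxxxx ✓), payload 111111.
Concatenate: 01100111111 = 0x33F (11 bits → U+033F).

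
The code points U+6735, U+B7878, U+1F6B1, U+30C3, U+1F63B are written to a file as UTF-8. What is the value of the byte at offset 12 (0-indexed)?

U+6735 → 3-byte form E6 9C B5 at offsets 0–2.
U+B7878 → 4-byte form F2 B7 A1 B8 at offsets 3–6.
U+1F6B1 → 4-byte form F0 9F 9A B1 at offsets 7–10.
U+30C3 → 3-byte form E3 83 83 at offsets 11–13.
Offset 12 falls in char 4's range; it's byte 2 of E3 83 83 = 0x83.

0x83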